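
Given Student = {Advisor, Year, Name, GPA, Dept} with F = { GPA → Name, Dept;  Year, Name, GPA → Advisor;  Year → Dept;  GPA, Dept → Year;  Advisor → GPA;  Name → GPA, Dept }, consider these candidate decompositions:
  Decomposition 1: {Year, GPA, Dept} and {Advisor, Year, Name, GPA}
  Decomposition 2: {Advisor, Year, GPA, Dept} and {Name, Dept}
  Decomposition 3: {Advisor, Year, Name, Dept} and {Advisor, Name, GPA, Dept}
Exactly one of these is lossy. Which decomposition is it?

Decomposition 2

Decomposition 1: common = {Year, GPA}, closure = {Advisor, Year, Name, GPA, Dept} → lossless.
Decomposition 2: common = {Dept}, closure = {Dept} → lossy.
Decomposition 3: common = {Advisor, Name, Dept}, closure = {Advisor, Year, Name, GPA, Dept} → lossless.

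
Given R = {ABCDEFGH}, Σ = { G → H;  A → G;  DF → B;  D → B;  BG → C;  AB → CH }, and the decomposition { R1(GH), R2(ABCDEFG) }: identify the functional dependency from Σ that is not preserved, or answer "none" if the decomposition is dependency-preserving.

G → H lies within R1.
A → G lies within R2.
DF → B lies within R2.
D → B lies within R2.
BG → C lies within R2.
AB → CH: restricted closure across fragments reaches CH.
Every dependency is enforceable on the fragments, so the decomposition is dependency-preserving.

none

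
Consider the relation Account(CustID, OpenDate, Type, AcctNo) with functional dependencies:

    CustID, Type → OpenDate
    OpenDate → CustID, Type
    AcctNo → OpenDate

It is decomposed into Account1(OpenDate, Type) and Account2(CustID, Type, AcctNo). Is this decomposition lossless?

No

Common attributes: Account1 ∩ Account2 = {Type}.
No dependency enlarges {Type}, so (Type)⁺ = {Type}.
The closure contains neither all of Account1 = {OpenDate, Type} nor all of Account2 = {CustID, Type, AcctNo}, so the common attributes are not a superkey of either fragment. The join is lossy.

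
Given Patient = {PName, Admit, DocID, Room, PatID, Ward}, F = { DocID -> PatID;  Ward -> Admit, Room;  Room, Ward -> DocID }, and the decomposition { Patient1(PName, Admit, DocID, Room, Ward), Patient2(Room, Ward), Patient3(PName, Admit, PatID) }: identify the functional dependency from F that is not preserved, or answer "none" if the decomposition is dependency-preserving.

Check DocID → PatID: no single fragment contains all of {DocID, PatID}, and the restricted closure of {DocID} across the fragments never reaches {PatID}.
Ward → Admit, Room is preserved.
Room, Ward → DocID is preserved.

DocID -> PatID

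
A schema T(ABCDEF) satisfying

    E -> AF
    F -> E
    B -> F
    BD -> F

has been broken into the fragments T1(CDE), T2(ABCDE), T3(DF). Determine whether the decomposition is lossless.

No

Chase test. Columns are ABCDEF; row i has aⱼ where attribute j ∈ Ti, else bᵢⱼ.
Initial tableau (one row per fragment):
  row 1: b11 b12 a3 a4 a5 b16
  row 2: a1 a2 a3 a4 a5 b26
  row 3: b31 b32 b33 a4 b35 a6
Rows 1 and 2 agree on E; apply E→AF and equate their AF entries.
No row becomes fully distinguished — the join is lossy.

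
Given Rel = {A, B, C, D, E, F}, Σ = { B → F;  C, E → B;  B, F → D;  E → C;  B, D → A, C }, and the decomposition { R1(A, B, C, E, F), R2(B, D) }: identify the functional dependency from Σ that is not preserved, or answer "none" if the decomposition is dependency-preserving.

none

B → F lies within R1.
C, E → B lies within R1.
B, F → D: restricted closure across fragments reaches D.
E → C lies within R1.
B, D → A, C: restricted closure across fragments reaches A, C.
Every dependency is enforceable on the fragments, so the decomposition is dependency-preserving.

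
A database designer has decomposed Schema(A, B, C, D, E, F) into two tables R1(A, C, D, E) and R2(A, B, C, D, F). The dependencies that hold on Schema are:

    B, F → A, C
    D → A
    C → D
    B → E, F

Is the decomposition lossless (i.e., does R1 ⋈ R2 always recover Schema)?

Common attributes: R1 ∩ R2 = {A, C, D}.
No dependency enlarges {A, C, D}, so (A, C, D)⁺ = {A, C, D}.
The closure contains neither all of R1 = {A, C, D, E} nor all of R2 = {A, B, C, D, F}, so the common attributes are not a superkey of either fragment. The join is lossy.

No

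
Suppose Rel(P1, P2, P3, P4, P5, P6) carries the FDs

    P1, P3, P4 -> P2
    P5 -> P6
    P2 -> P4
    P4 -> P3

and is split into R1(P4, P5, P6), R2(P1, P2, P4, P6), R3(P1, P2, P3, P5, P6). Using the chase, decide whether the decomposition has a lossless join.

Yes

Chase test. Columns are P1, P2, P3, P4, P5, P6; row i has aⱼ where attribute j ∈ Ri, else bᵢⱼ.
Initial tableau (one row per fragment):
  row 1: b11 b12 b13 a4 a5 a6
  row 2: a1 a2 b23 a4 b25 a6
  row 3: a1 a2 a3 b34 a5 a6
Rows 2 and 3 agree on P2; apply P2→P4 and equate their P4 entries.
Rows 1 and 2 agree on P4; apply P4→P3 and equate their P3 entries.
Rows 1 and 3 agree on P4; apply P4→P3 and equate their P3 entries.
Row 3 is now all distinguished symbols — the join is lossless.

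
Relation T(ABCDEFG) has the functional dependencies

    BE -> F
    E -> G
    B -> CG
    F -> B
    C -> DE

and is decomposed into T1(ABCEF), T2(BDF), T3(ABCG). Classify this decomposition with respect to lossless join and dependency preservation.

Lossless test (chase): Rows 1 and 2 agree on B; apply B→CG and equate their CG entries. Rows 1 and 3 agree on B; apply B→CG and equate their CG entries. Rows 1 and 2 agree on C; apply C→DE and equate their DE entries. Rows 1 and 3 agree on C; apply C→DE and equate their DE entries. Rows 1 and 3 agree on BE; apply BE→F and equate their F entries. Row 1 is now all distinguished symbols — the join is lossless.
Dependency preservation: the restricted closure of {E} across the fragments never reaches {G}, so E → G cannot be enforced without a join — not preserved.

lossless but not dependency-preserving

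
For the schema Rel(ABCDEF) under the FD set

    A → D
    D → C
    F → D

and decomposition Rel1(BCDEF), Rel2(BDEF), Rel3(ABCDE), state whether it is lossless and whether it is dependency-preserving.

lossy but dependency-preserving

Lossless test (chase): Rows 1 and 2 agree on D; apply D→C and equate their C entries. No row becomes fully distinguished — the join is lossy.
Dependency preservation: every FD's attributes lie within a single fragment, so each can be enforced locally — preserved.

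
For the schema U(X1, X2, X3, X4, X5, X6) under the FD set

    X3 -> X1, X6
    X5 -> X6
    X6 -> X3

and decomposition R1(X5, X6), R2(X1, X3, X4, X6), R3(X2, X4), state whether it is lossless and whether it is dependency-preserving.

Lossless test (chase): Rows 1 and 2 agree on X6; apply X6→X3 and equate their X3 entries. Rows 1 and 2 agree on X3; apply X3→X1, X6 and equate their X1, X6 entries. No row becomes fully distinguished — the join is lossy.
Dependency preservation: every FD's attributes lie within a single fragment, so each can be enforced locally — preserved.

lossy but dependency-preserving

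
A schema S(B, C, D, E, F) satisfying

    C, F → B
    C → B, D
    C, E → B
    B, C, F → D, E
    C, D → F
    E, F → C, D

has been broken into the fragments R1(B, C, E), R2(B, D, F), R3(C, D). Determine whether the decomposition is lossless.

Chase test. Columns are B, C, D, E, F; row i has aⱼ where attribute j ∈ Ri, else bᵢⱼ.
Initial tableau (one row per fragment):
  row 1: a1 a2 b13 a4 b15
  row 2: a1 b22 a3 b24 a5
  row 3: b31 a2 a3 b34 b35
Rows 1 and 3 agree on C; apply C→B, D and equate their B, D entries.
Rows 1 and 3 agree on C, D; apply C, D→F and equate their F entries.
Rows 1 and 3 agree on B, C, F; apply B, C, F→D, E and equate their D, E entries.
No row becomes fully distinguished — the join is lossy.

No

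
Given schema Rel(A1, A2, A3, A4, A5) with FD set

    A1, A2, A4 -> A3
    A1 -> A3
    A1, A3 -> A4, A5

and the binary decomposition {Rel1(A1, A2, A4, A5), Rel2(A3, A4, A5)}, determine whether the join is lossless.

Common attributes: Rel1 ∩ Rel2 = {A4, A5}.
No dependency enlarges {A4, A5}, so (A4, A5)⁺ = {A4, A5}.
The closure contains neither all of Rel1 = {A1, A2, A4, A5} nor all of Rel2 = {A3, A4, A5}, so the common attributes are not a superkey of either fragment. The join is lossy.

No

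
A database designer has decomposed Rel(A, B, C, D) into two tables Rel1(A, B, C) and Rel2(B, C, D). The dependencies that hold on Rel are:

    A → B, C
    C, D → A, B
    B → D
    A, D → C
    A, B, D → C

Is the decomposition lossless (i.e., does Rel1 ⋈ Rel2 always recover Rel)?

Yes

Common attributes: Rel1 ∩ Rel2 = {B, C}.
Closure of {B, C}: B → D applies, adding D; C, D → A, B applies, adding A. So (B, C)⁺ = {A, B, C, D}.
This closure contains every attribute of Rel1, so Rel1 ∩ Rel2 → Rel1. The join is lossless.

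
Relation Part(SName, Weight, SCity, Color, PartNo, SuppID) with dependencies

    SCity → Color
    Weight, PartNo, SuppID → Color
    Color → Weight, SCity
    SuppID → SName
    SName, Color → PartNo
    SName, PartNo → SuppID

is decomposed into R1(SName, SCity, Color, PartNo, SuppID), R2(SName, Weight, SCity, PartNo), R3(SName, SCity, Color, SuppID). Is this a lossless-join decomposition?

Yes

Chase test. Columns are SName, Weight, SCity, Color, PartNo, SuppID; row i has aⱼ where attribute j ∈ Ri, else bᵢⱼ.
Initial tableau (one row per fragment):
  row 1: a1 b12 a3 a4 a5 a6
  row 2: a1 a2 a3 b24 a5 b26
  row 3: a1 b32 a3 a4 b35 a6
Rows 1 and 2 agree on SCity; apply SCity→Color and equate their Color entries.
Rows 1 and 2 agree on Color; apply Color→Weight, SCity and equate their Weight, SCity entries.
Rows 1 and 3 agree on Color; apply Color→Weight, SCity and equate their Weight, SCity entries.
Rows 1 and 3 agree on SName, Color; apply SName, Color→PartNo and equate their PartNo entries.
Rows 1 and 2 agree on SName, PartNo; apply SName, PartNo→SuppID and equate their SuppID entries.
Row 1 is now all distinguished symbols — the join is lossless.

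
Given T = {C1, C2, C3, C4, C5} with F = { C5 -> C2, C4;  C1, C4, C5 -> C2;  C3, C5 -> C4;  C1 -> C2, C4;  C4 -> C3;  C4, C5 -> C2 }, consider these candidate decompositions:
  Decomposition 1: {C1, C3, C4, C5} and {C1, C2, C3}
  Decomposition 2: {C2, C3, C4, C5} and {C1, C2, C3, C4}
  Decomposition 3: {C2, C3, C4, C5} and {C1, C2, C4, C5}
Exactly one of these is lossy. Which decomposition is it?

Decomposition 1: common = {C1, C3}, closure = {C1, C2, C3, C4} → lossless.
Decomposition 2: common = {C2, C3, C4}, closure = {C2, C3, C4} → lossy.
Decomposition 3: common = {C2, C4, C5}, closure = {C2, C3, C4, C5} → lossless.

Decomposition 2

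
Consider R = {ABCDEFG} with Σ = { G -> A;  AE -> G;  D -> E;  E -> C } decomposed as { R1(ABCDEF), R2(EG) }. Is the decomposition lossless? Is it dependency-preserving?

lossy and not dependency-preserving

Lossless test: (E)⁺ = {CE}, which is a superkey of neither fragment — lossy.
Dependency preservation: the restricted closure of {G} across the fragments never reaches {A}, so G → A cannot be enforced without a join — not preserved.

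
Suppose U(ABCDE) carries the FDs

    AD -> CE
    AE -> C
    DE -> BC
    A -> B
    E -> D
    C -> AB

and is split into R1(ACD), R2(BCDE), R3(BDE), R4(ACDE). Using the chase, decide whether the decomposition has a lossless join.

Chase test. Columns are ABCDE; row i has aⱼ where attribute j ∈ Ri, else bᵢⱼ.
Initial tableau (one row per fragment):
  row 1: a1 b12 a3 a4 b15
  row 2: b21 a2 a3 a4 a5
  row 3: b31 a2 b33 a4 a5
  row 4: a1 b42 a3 a4 a5
Rows 1 and 4 agree on AD; apply AD→CE and equate their CE entries.
Rows 1 and 2 agree on DE; apply DE→BC and equate their BC entries.
Rows 1 and 3 agree on DE; apply DE→BC and equate their BC entries.
Rows 1 and 4 agree on DE; apply DE→BC and equate their BC entries.
Rows 1 and 2 agree on C; apply C→AB and equate their AB entries.
Rows 1 and 3 agree on C; apply C→AB and equate their AB entries.
Row 1 is now all distinguished symbols — the join is lossless.

Yes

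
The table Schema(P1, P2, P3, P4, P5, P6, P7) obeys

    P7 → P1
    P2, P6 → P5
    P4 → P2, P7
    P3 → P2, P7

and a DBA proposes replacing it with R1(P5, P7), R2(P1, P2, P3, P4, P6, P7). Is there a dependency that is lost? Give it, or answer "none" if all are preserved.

Check P2, P6 → P5: no single fragment contains all of {P2, P5, P6}, and the restricted closure of {P2, P6} across the fragments never reaches {P5}.
P7 → P1 is preserved.
P4 → P2, P7 is preserved.
P3 → P2, P7 is preserved.

P2, P6 → P5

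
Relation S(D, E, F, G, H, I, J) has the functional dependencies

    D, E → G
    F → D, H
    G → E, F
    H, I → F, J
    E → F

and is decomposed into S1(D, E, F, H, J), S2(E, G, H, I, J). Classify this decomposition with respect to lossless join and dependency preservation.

Lossless test: (E, H, J)⁺ = {D, E, F, G, H, J}, which contains all of one fragment — lossless.
Dependency preservation: the restricted closure of {H, I} across the fragments never reaches {F, J}, so H, I → F, J cannot be enforced without a join — not preserved.

lossless but not dependency-preserving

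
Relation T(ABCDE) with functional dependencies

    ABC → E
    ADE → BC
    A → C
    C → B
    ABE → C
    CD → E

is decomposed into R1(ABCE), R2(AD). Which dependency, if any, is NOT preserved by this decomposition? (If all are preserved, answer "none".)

Check CD → E: no single fragment contains all of {CDE}, and the restricted closure of {CD} across the fragments never reaches {E}.
ABC → E is preserved.
ADE → BC is preserved.
A → C is preserved.
C → B is preserved.
ABE → C is preserved.

CD → E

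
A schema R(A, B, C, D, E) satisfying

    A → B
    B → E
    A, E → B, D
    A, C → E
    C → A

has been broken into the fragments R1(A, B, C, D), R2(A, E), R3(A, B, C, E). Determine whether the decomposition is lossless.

Yes

Chase test. Columns are A, B, C, D, E; row i has aⱼ where attribute j ∈ Ri, else bᵢⱼ.
Initial tableau (one row per fragment):
  row 1: a1 a2 a3 a4 b15
  row 2: a1 b22 b23 b24 a5
  row 3: a1 a2 a3 b34 a5
Rows 1 and 2 agree on A; apply A→B and equate their B entries.
Rows 1 and 2 agree on B; apply B→E and equate their E entries.
Rows 1 and 2 agree on A, E; apply A, E→B, D and equate their B, D entries.
Rows 1 and 3 agree on A, E; apply A, E→B, D and equate their B, D entries.
Row 1 is now all distinguished symbols — the join is lossless.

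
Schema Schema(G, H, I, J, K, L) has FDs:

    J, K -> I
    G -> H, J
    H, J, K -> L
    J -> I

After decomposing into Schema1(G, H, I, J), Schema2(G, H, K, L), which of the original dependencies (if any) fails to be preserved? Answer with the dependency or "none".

Check H, J, K → L: no single fragment contains all of {H, J, K, L}, and the restricted closure of {H, J, K} across the fragments never reaches {L}.
J, K → I is preserved.
G → H, J is preserved.
J → I is preserved.

H, J, K -> L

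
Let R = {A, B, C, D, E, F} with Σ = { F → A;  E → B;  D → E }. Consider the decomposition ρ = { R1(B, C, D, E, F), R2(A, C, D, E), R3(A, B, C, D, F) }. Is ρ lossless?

Chase test. Columns are A, B, C, D, E, F; row i has aⱼ where attribute j ∈ Ri, else bᵢⱼ.
Initial tableau (one row per fragment):
  row 1: b11 a2 a3 a4 a5 a6
  row 2: a1 b22 a3 a4 a5 b26
  row 3: a1 a2 a3 a4 b35 a6
Rows 1 and 3 agree on F; apply F→A and equate their A entries.
Rows 1 and 2 agree on E; apply E→B and equate their B entries.
Rows 1 and 3 agree on D; apply D→E and equate their E entries.
Row 1 is now all distinguished symbols — the join is lossless.

Yes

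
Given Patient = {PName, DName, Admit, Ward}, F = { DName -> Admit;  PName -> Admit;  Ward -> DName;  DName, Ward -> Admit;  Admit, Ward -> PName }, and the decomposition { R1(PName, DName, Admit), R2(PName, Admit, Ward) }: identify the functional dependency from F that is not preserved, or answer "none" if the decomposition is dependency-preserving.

Ward -> DName

Check Ward → DName: no single fragment contains all of {DName, Ward}, and the restricted closure of {Ward} across the fragments never reaches {DName}.
DName → Admit is preserved.
PName → Admit is preserved.
DName, Ward → Admit is preserved.
Admit, Ward → PName is preserved.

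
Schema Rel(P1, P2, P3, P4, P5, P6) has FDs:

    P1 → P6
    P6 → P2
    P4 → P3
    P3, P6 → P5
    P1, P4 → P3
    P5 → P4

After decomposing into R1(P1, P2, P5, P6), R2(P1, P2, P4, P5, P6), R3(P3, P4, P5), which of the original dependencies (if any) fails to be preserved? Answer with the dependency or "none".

P3, P6 → P5

Check P3, P6 → P5: no single fragment contains all of {P3, P5, P6}, and the restricted closure of {P3, P6} across the fragments never reaches {P5}.
P1 → P6 is preserved.
P6 → P2 is preserved.
P4 → P3 is preserved.
P1, P4 → P3 is preserved.
P5 → P4 is preserved.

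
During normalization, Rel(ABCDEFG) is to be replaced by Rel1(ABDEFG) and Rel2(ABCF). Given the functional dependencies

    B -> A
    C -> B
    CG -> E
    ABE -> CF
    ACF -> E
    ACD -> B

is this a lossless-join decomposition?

No

Common attributes: Rel1 ∩ Rel2 = {ABF}.
No dependency enlarges {ABF}, so (ABF)⁺ = {ABF}.
The closure contains neither all of Rel1 = {ABDEFG} nor all of Rel2 = {ABCF}, so the common attributes are not a superkey of either fragment. The join is lossy.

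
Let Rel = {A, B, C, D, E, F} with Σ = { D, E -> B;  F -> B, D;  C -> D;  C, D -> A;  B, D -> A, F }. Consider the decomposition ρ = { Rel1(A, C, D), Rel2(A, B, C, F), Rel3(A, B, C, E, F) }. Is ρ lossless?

Yes

Chase test. Columns are A, B, C, D, E, F; row i has aⱼ where attribute j ∈ Reli, else bᵢⱼ.
Initial tableau (one row per fragment):
  row 1: a1 b12 a3 a4 b15 b16
  row 2: a1 a2 a3 b24 b25 a6
  row 3: a1 a2 a3 b34 a5 a6
Rows 2 and 3 agree on F; apply F→B, D and equate their B, D entries.
Rows 1 and 2 agree on C; apply C→D and equate their D entries.
Row 3 is now all distinguished symbols — the join is lossless.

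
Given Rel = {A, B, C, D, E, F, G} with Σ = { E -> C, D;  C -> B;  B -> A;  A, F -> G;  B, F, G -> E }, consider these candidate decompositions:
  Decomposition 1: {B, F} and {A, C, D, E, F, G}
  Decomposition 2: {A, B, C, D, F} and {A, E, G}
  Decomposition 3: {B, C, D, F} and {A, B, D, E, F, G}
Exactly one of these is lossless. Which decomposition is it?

Decomposition 1: common = {F}, closure = {F} → lossy.
Decomposition 2: common = {A}, closure = {A} → lossy.
Decomposition 3: common = {B, D, F}, closure = {A, B, C, D, E, F, G} → lossless.

Decomposition 3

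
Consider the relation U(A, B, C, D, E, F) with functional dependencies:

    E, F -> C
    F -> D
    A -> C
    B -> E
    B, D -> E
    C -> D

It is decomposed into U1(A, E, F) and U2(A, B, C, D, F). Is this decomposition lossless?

No

Common attributes: U1 ∩ U2 = {A, F}.
Closure of {A, F}: F → D applies, adding D; A → C applies, adding C. So (A, F)⁺ = {A, C, D, F}.
The closure contains neither all of U1 = {A, E, F} nor all of U2 = {A, B, C, D, F}, so the common attributes are not a superkey of either fragment. The join is lossy.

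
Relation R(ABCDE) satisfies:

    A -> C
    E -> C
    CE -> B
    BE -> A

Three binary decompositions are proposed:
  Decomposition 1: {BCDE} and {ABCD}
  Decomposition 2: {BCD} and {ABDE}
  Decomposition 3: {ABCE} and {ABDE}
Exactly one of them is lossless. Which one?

Decomposition 3

Decomposition 1: common = {BCD}, closure = {BCD} → lossy.
Decomposition 2: common = {BD}, closure = {BD} → lossy.
Decomposition 3: common = {ABE}, closure = {ABCE} → lossless.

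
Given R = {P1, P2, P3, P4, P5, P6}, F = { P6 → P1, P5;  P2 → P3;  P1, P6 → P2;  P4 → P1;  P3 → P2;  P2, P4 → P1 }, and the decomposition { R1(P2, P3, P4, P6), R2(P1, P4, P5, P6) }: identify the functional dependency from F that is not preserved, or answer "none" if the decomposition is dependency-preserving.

none

P6 → P1, P5 lies within R2.
P2 → P3 lies within R1.
P1, P6 → P2: restricted closure across fragments reaches P2.
P4 → P1 lies within R2.
P3 → P2 lies within R1.
P2, P4 → P1: restricted closure across fragments reaches P1.
Every dependency is enforceable on the fragments, so the decomposition is dependency-preserving.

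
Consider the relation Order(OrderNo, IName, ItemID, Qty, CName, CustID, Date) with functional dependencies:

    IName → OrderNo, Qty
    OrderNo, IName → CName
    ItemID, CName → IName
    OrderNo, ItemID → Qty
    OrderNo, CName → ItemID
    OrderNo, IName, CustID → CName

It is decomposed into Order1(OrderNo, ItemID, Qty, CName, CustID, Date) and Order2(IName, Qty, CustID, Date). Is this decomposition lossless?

Common attributes: Order1 ∩ Order2 = {Qty, CustID, Date}.
No dependency enlarges {Qty, CustID, Date}, so (Qty, CustID, Date)⁺ = {Qty, CustID, Date}.
The closure contains neither all of Order1 = {OrderNo, ItemID, Qty, CName, CustID, Date} nor all of Order2 = {IName, Qty, CustID, Date}, so the common attributes are not a superkey of either fragment. The join is lossy.

No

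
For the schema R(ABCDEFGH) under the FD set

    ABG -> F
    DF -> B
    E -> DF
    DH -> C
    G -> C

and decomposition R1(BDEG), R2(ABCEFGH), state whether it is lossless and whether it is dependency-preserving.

lossless but not dependency-preserving

Lossless test: (BEG)⁺ = {BCDEFG}, which contains all of one fragment — lossless.
Dependency preservation: the restricted closure of {DF} across the fragments never reaches {B}, so DF → B cannot be enforced without a join — not preserved.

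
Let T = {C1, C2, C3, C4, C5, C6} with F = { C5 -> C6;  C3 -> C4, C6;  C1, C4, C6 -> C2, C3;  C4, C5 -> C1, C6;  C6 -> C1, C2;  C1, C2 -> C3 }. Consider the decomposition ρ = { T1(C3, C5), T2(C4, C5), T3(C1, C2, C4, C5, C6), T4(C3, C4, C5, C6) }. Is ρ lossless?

Chase test. Columns are C1, C2, C3, C4, C5, C6; row i has aⱼ where attribute j ∈ Ti, else bᵢⱼ.
Initial tableau (one row per fragment):
  row 1: b11 b12 a3 b14 a5 b16
  row 2: b21 b22 b23 a4 a5 b26
  row 3: a1 a2 b33 a4 a5 a6
  row 4: b41 b42 a3 a4 a5 a6
Rows 1 and 2 agree on C5; apply C5→C6 and equate their C6 entries.
Rows 1 and 3 agree on C5; apply C5→C6 and equate their C6 entries.
Rows 1 and 4 agree on C3; apply C3→C4, C6 and equate their C4, C6 entries.
Rows 1 and 2 agree on C4, C5; apply C4, C5→C1, C6 and equate their C1, C6 entries.
Rows 1 and 3 agree on C4, C5; apply C4, C5→C1, C6 and equate their C1, C6 entries.
Rows 1 and 4 agree on C4, C5; apply C4, C5→C1, C6 and equate their C1, C6 entries.
Rows 1 and 2 agree on C6; apply C6→C1, C2 and equate their C1, C2 entries.
Rows 1 and 3 agree on C6; apply C6→C1, C2 and equate their C1, C2 entries.
Rows 1 and 4 agree on C6; apply C6→C1, C2 and equate their C1, C2 entries.
Rows 1 and 2 agree on C1, C2; apply C1, C2→C3 and equate their C3 entries.
Rows 1 and 3 agree on C1, C2; apply C1, C2→C3 and equate their C3 entries.
Row 1 is now all distinguished symbols — the join is lossless.

Yes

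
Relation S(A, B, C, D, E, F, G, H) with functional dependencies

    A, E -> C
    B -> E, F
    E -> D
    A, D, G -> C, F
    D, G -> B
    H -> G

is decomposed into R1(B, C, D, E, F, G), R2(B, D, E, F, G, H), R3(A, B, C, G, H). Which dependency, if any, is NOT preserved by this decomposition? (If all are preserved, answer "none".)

Check A, E → C: no single fragment contains all of {A, C, E}, and the restricted closure of {A, E} across the fragments never reaches {C}.
B → E, F is preserved.
E → D is preserved.
A, D, G → C, F is preserved.
D, G → B is preserved.
H → G is preserved.

A, E -> C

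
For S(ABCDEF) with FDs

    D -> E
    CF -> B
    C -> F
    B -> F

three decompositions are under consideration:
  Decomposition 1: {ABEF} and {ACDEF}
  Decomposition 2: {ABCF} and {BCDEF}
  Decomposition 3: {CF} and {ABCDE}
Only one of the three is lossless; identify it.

Decomposition 1: common = {AEF}, closure = {AEF} → lossy.
Decomposition 2: common = {BCF}, closure = {BCF} → lossy.
Decomposition 3: common = {C}, closure = {BCF} → lossless.

Decomposition 3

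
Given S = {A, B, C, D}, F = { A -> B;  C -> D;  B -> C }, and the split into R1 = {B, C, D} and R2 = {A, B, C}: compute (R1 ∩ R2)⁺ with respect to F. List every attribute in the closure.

B, C, D

R1 ∩ R2 = {B, C}.
C → D applies, adding D
Closure: {B, C, D}.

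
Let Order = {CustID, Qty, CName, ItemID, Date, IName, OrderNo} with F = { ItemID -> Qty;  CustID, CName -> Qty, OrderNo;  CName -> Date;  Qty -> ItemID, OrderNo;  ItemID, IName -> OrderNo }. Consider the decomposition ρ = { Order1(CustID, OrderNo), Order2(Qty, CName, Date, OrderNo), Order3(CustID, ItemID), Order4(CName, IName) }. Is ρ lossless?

No

Chase test. Columns are CustID, Qty, CName, ItemID, Date, IName, OrderNo; row i has aⱼ where attribute j ∈ Orderi, else bᵢⱼ.
Initial tableau (one row per fragment):
  row 1: a1 b12 b13 b14 b15 b16 a7
  row 2: b21 a2 a3 b24 a5 b26 a7
  row 3: a1 b32 b33 a4 b35 b36 b37
  row 4: b41 b42 a3 b44 b45 a6 b47
Rows 2 and 4 agree on CName; apply CName→Date and equate their Date entries.
No row becomes fully distinguished — the join is lossy.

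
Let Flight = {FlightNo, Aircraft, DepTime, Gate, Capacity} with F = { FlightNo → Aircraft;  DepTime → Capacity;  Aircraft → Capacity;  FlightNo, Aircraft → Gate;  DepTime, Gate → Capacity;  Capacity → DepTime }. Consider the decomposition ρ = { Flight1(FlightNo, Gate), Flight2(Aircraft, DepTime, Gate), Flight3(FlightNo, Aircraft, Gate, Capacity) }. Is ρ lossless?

Yes

Chase test. Columns are FlightNo, Aircraft, DepTime, Gate, Capacity; row i has aⱼ where attribute j ∈ Flighti, else bᵢⱼ.
Initial tableau (one row per fragment):
  row 1: a1 b12 b13 a4 b15
  row 2: b21 a2 a3 a4 b25
  row 3: a1 a2 b33 a4 a5
Rows 1 and 3 agree on FlightNo; apply FlightNo→Aircraft and equate their Aircraft entries.
Rows 1 and 2 agree on Aircraft; apply Aircraft→Capacity and equate their Capacity entries.
Rows 1 and 3 agree on Aircraft; apply Aircraft→Capacity and equate their Capacity entries.
Rows 1 and 2 agree on Capacity; apply Capacity→DepTime and equate their DepTime entries.
Rows 1 and 3 agree on Capacity; apply Capacity→DepTime and equate their DepTime entries.
Row 1 is now all distinguished symbols — the join is lossless.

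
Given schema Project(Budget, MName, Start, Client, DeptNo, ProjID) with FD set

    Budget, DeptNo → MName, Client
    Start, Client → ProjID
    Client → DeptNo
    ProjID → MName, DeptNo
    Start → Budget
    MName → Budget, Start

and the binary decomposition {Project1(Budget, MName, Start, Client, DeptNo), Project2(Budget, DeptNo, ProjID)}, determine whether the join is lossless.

Yes

Common attributes: Project1 ∩ Project2 = {Budget, DeptNo}.
Closure of {Budget, DeptNo}: Budget, DeptNo → MName, Client applies, adding MName, Client; MName → Budget, Start applies, adding Start; Start, Client → ProjID applies, adding ProjID. So (Budget, DeptNo)⁺ = {Budget, MName, Start, Client, DeptNo, ProjID}.
This closure contains every attribute of Project1, so Project1 ∩ Project2 → Project1. The join is lossless.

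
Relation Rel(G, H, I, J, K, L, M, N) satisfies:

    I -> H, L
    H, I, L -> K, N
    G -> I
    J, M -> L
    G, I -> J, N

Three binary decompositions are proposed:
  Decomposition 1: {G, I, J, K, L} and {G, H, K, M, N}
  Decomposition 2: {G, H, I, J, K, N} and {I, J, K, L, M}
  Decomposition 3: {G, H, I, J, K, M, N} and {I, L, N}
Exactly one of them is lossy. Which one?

Decomposition 1: common = {G, K}, closure = {G, H, I, J, K, L, N} → lossless.
Decomposition 2: common = {I, J, K}, closure = {H, I, J, K, L, N} → lossy.
Decomposition 3: common = {I, N}, closure = {H, I, K, L, N} → lossless.

Decomposition 2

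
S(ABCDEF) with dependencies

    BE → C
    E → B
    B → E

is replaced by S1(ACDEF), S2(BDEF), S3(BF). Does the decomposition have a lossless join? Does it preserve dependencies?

Lossless test (chase): Rows 1 and 2 agree on E; apply E→B and equate their B entries. Rows 1 and 3 agree on B; apply B→E and equate their E entries. Rows 1 and 2 agree on BE; apply BE→C and equate their C entries. Rows 1 and 3 agree on BE; apply BE→C and equate their C entries. Row 1 is now all distinguished symbols — the join is lossless.
Dependency preservation: BE → C is not contained in any single fragment, but the restricted closure of its left-hand side across the fragments still reaches the right-hand side; the remaining FDs each lie inside some fragment. All dependencies are preserved.

lossless and dependency-preserving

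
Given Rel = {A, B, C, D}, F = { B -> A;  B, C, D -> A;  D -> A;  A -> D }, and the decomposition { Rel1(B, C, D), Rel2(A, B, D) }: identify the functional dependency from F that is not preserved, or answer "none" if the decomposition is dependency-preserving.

none

B → A lies within Rel2.
B, C, D → A: restricted closure across fragments reaches A.
D → A lies within Rel2.
A → D lies within Rel2.
Every dependency is enforceable on the fragments, so the decomposition is dependency-preserving.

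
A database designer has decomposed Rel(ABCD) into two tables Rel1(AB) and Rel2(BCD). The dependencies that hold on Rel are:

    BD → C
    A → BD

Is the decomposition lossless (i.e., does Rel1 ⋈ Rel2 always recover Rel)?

No

Common attributes: Rel1 ∩ Rel2 = {B}.
No dependency enlarges {B}, so (B)⁺ = {B}.
The closure contains neither all of Rel1 = {AB} nor all of Rel2 = {BCD}, so the common attributes are not a superkey of either fragment. The join is lossy.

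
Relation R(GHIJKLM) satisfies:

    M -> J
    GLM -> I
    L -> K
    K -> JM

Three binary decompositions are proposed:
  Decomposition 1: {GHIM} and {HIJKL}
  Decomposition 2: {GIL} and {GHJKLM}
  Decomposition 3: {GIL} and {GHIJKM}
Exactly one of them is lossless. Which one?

Decomposition 2

Decomposition 1: common = {HI}, closure = {HI} → lossy.
Decomposition 2: common = {GL}, closure = {GIJKLM} → lossless.
Decomposition 3: common = {GI}, closure = {GI} → lossy.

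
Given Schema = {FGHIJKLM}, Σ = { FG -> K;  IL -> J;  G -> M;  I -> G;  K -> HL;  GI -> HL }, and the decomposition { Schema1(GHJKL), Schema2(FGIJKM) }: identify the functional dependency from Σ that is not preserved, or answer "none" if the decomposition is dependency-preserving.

GI -> HL

Check GI → HL: no single fragment contains all of {GHIL}, and the restricted closure of {GI} across the fragments never reaches {HL}.
FG → K is preserved.
IL → J is preserved.
G → M is preserved.
I → G is preserved.
K → HL is preserved.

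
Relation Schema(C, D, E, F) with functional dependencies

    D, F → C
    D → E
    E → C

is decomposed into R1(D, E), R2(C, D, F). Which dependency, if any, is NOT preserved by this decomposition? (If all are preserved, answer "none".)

Check E → C: no single fragment contains all of {C, E}, and the restricted closure of {E} across the fragments never reaches {C}.
D, F → C is preserved.
D → E is preserved.

E → C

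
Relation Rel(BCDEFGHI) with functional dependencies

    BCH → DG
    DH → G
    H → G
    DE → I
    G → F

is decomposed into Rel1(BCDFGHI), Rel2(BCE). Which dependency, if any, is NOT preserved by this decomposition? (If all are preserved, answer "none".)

DE → I

Check DE → I: no single fragment contains all of {DEI}, and the restricted closure of {DE} across the fragments never reaches {I}.
BCH → DG is preserved.
DH → G is preserved.
H → G is preserved.
G → F is preserved.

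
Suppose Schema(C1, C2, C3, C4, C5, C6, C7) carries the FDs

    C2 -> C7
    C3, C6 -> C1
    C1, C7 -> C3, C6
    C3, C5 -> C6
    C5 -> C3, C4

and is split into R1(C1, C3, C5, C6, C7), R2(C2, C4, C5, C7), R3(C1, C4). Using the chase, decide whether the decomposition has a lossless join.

Yes

Chase test. Columns are C1, C2, C3, C4, C5, C6, C7; row i has aⱼ where attribute j ∈ Ri, else bᵢⱼ.
Initial tableau (one row per fragment):
  row 1: a1 b12 a3 b14 a5 a6 a7
  row 2: b21 a2 b23 a4 a5 b26 a7
  row 3: a1 b32 b33 a4 b35 b36 b37
Rows 1 and 2 agree on C5; apply C5→C3, C4 and equate their C3, C4 entries.
Rows 1 and 2 agree on C3, C5; apply C3, C5→C6 and equate their C6 entries.
Rows 1 and 2 agree on C3, C6; apply C3, C6→C1 and equate their C1 entries.
Row 2 is now all distinguished symbols — the join is lossless.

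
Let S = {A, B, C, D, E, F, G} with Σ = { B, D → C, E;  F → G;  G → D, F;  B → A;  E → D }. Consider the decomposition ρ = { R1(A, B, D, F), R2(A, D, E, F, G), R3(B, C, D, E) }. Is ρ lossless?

Yes

Chase test. Columns are A, B, C, D, E, F, G; row i has aⱼ where attribute j ∈ Ri, else bᵢⱼ.
Initial tableau (one row per fragment):
  row 1: a1 a2 b13 a4 b15 a6 b17
  row 2: a1 b22 b23 a4 a5 a6 a7
  row 3: b31 a2 a3 a4 a5 b36 b37
Rows 1 and 3 agree on B, D; apply B, D→C, E and equate their C, E entries.
Rows 1 and 2 agree on F; apply F→G and equate their G entries.
Rows 1 and 3 agree on B; apply B→A and equate their A entries.
Row 1 is now all distinguished symbols — the join is lossless.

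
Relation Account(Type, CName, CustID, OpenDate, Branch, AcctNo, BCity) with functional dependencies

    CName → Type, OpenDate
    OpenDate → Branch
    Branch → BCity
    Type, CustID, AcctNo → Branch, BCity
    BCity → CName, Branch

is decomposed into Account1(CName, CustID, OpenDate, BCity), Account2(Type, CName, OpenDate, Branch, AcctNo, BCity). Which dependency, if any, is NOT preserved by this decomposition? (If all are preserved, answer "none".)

Check Type, CustID, AcctNo → Branch, BCity: no single fragment contains all of {Type, CustID, Branch, AcctNo, BCity}, and the restricted closure of {Type, CustID, AcctNo} across the fragments never reaches {Branch, BCity}.
CName → Type, OpenDate is preserved.
OpenDate → Branch is preserved.
Branch → BCity is preserved.
BCity → CName, Branch is preserved.

Type, CustID, AcctNo → Branch, BCity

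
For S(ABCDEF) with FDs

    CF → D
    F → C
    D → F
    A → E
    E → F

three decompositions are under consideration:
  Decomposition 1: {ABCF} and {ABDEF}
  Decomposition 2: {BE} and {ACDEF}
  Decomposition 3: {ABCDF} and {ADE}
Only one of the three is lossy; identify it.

Decomposition 1: common = {ABF}, closure = {ABCDEF} → lossless.
Decomposition 2: common = {E}, closure = {CDEF} → lossy.
Decomposition 3: common = {AD}, closure = {ACDEF} → lossless.

Decomposition 2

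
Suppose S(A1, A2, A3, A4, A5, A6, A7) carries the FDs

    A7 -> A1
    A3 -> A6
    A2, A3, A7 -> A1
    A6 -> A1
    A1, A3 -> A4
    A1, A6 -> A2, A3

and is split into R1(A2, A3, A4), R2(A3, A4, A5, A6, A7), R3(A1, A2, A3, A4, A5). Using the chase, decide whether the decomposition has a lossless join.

Chase test. Columns are A1, A2, A3, A4, A5, A6, A7; row i has aⱼ where attribute j ∈ Ri, else bᵢⱼ.
Initial tableau (one row per fragment):
  row 1: b11 a2 a3 a4 b15 b16 b17
  row 2: b21 b22 a3 a4 a5 a6 a7
  row 3: a1 a2 a3 a4 a5 b36 b37
Rows 1 and 2 agree on A3; apply A3→A6 and equate their A6 entries.
Rows 1 and 3 agree on A3; apply A3→A6 and equate their A6 entries.
Rows 1 and 2 agree on A6; apply A6→A1 and equate their A1 entries.
Rows 1 and 3 agree on A6; apply A6→A1 and equate their A1 entries.
Rows 1 and 2 agree on A1, A6; apply A1, A6→A2, A3 and equate their A2, A3 entries.
Row 2 is now all distinguished symbols — the join is lossless.

Yes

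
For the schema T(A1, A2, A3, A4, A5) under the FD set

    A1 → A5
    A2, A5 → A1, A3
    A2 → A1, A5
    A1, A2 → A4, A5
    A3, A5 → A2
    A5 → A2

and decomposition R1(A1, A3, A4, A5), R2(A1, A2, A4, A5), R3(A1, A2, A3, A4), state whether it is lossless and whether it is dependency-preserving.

Lossless test (chase): Rows 1 and 3 agree on A1; apply A1→A5 and equate their A5 entries. Rows 2 and 3 agree on A2, A5; apply A2, A5→A1, A3 and equate their A1, A3 entries. Rows 1 and 2 agree on A3, A5; apply A3, A5→A2 and equate their A2 entries. Row 1 is now all distinguished symbols — the join is lossless.
Dependency preservation: A2, A5 → A1, A3; A3, A5 → A2 are not contained in any single fragment, but the restricted closure of each left-hand side across the fragments still reaches the right-hand side; the remaining FDs each lie inside some fragment. All dependencies are preserved.

lossless and dependency-preserving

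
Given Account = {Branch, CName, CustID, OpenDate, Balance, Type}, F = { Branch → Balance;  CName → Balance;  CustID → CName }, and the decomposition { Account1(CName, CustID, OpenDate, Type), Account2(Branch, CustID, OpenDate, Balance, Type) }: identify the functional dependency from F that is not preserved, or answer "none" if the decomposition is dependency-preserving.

CName → Balance

Check CName → Balance: no single fragment contains all of {CName, Balance}, and the restricted closure of {CName} across the fragments never reaches {Balance}.
Branch → Balance is preserved.
CustID → CName is preserved.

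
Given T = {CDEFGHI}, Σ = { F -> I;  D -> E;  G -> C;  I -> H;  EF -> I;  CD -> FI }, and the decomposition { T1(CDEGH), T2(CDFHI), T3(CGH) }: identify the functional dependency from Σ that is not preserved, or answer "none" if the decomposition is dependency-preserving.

none

F → I lies within T2.
D → E lies within T1.
G → C lies within T1.
I → H lies within T2.
EF → I: restricted closure across fragments reaches I.
CD → FI lies within T2.
Every dependency is enforceable on the fragments, so the decomposition is dependency-preserving.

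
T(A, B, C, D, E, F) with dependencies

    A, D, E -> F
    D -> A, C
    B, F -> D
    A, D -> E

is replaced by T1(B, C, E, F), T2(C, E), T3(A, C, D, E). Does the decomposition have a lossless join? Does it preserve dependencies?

Lossless test (chase): applying each FD to every pair of rows produces no changes in the tableau, so no row becomes fully distinguished — the join is lossy.
Dependency preservation: the restricted closure of {A, D, E} across the fragments never reaches {F}, so A, D, E → F cannot be enforced without a join — not preserved.

lossy and not dependency-preserving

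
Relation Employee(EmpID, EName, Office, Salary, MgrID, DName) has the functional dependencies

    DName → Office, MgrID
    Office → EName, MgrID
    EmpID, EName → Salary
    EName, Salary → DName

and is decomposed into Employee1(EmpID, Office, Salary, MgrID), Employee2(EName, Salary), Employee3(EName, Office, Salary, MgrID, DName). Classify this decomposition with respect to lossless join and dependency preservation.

lossless but not dependency-preserving

Lossless test (chase): Rows 1 and 3 agree on Office; apply Office→EName, MgrID and equate their EName, MgrID entries. Rows 1 and 2 agree on EName, Salary; apply EName, Salary→DName and equate their DName entries. Rows 1 and 3 agree on EName, Salary; apply EName, Salary→DName and equate their DName entries. Rows 1 and 2 agree on DName; apply DName→Office, MgrID and equate their Office, MgrID entries. Row 1 is now all distinguished symbols — the join is lossless.
Dependency preservation: the restricted closure of {EmpID, EName} across the fragments never reaches {Salary}, so EmpID, EName → Salary cannot be enforced without a join — not preserved.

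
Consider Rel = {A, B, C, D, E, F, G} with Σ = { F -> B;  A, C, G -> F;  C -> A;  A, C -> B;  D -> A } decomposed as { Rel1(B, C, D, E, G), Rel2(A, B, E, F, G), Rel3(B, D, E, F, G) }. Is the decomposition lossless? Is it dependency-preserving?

Lossless test (chase): Rows 1 and 3 agree on D; apply D→A and equate their A entries. No row becomes fully distinguished — the join is lossy.
Dependency preservation: the restricted closure of {A, C, G} across the fragments never reaches {F}, so A, C, G → F cannot be enforced without a join — not preserved.

lossy and not dependency-preserving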